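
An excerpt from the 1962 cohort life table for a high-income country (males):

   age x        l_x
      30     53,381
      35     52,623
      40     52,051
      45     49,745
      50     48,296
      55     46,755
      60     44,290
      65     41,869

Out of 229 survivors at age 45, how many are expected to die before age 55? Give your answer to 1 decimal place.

13.8

The relevant probability is 1 − 46,755/49,745 = 0.060107.
Expected number = 229 × 0.060107 = 13.8.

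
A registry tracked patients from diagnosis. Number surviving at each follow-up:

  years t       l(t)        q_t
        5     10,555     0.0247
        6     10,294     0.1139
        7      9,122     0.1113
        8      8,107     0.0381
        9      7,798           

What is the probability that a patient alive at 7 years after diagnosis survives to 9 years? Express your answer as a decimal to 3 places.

The conditional survival probability is l(9)/l(7) = 7,798/9,122 = 0.854856.

0.855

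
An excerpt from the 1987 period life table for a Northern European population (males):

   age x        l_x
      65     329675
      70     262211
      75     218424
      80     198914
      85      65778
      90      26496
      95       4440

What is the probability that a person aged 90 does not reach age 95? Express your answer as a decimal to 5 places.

P(die before 95 | alive at 90) = 1 − l_95/l_90 = 1 − 4440/26496 = (22056)/26496 = 0.832428.

0.83243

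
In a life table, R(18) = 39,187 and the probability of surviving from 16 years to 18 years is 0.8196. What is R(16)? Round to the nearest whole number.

47812

R(16) = R(18) / p = 39,187 / 0.8196 = 47812.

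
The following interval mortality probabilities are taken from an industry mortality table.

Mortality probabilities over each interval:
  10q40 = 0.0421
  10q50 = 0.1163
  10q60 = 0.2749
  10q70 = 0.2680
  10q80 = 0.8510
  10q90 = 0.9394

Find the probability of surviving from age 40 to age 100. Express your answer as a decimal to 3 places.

Chaining the interval survival probabilities: (1 − 0.0421) × (1 − 0.1163) × (1 − 0.2749) × (1 − 0.2680) × (1 − 0.8510) × (1 − 0.9394).
= 0.9579 × 0.8837 × 0.7251 × 0.7320 × 0.1490 × 0.0606 = 0.004057.

0.004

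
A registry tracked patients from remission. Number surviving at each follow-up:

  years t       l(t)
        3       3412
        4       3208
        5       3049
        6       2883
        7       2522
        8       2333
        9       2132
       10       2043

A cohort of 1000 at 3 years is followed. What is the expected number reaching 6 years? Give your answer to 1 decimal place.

845.0

The relevant probability is 2883/3412 = 0.844959.
Expected number = 1000 × 0.844959 = 845.0.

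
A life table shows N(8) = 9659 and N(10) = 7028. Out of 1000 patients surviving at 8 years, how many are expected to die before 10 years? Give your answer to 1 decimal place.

The relevant probability is 1 − 7028/9659 = 0.272388.
Expected number = 1000 × 0.272388 = 272.4.

272.4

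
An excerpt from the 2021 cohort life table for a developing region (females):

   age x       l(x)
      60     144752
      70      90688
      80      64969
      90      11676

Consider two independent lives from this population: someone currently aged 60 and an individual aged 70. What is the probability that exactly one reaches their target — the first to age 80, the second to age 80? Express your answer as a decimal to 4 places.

0.5221

p₁ = l(80)/l(60) = 64969/144752 = 0.448830; p₂ = l(80)/l(70) = 64969/90688 = 0.716401.
P(exactly one) = p₁(1−p₂) + (1−p₁)p₂ = 0.127288 + 0.394859 = 0.522146.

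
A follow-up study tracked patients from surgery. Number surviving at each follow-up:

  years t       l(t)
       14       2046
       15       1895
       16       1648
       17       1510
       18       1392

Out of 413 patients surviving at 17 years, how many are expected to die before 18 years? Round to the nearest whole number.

32

The relevant probability is 1 − 1392/1510 = 0.078146.
Expected number = 413 × 0.078146 = 32.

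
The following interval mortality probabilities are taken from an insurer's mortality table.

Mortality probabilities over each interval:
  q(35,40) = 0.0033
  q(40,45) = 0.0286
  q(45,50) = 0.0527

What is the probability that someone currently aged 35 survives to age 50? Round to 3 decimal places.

Survival from 35 to 50 is the product of surviving each interval: (1 − 0.0033) × (1 − 0.0286) × (1 − 0.0527).
= 0.9967 × 0.9714 × 0.9473 = 0.917171.

0.917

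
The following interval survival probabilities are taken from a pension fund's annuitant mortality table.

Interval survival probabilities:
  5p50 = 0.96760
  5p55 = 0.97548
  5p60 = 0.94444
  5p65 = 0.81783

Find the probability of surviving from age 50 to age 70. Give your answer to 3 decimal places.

0.729

The overall survival probability is 0.96760 × 0.97548 × 0.94444 × 0.81783.
= 0.729040.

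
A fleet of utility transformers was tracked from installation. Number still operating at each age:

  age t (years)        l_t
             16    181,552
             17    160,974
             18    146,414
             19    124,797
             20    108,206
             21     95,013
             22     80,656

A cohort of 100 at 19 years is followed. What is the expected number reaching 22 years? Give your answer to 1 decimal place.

The relevant probability is 80,656/124,797 = 0.646298.
Expected number = 100 × 0.646298 = 64.6.

64.6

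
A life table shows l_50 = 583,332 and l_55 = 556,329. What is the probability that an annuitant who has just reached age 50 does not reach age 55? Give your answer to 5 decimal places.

P(die before 55 | alive at 50) = 1 − l_55/l_50 = 1 − 556,329/583,332 = (27,003)/583,332 = 0.046291.

0.04629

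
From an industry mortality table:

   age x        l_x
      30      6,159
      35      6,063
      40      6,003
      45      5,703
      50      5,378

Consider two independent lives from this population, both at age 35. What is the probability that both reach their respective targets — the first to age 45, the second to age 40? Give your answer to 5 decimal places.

p₁ = l_45/l_35 = 5,703/6,063 = 0.940623; p₂ = l_40/l_35 = 6,003/6,063 = 0.990104.
P(both) = p₁ × p₂ = 0.940623 × 0.990104 = 0.931315.

0.93131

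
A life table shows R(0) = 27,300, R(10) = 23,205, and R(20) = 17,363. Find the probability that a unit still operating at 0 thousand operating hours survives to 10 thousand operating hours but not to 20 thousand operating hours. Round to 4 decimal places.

0.2140

This is the probability of reaching 10 but not 20, conditional on being operational at 0: (R(10) − R(20)) / R(0).
= (23,205 − 17,363) / 27,300 = 5,842 / 27,300 = 0.213993.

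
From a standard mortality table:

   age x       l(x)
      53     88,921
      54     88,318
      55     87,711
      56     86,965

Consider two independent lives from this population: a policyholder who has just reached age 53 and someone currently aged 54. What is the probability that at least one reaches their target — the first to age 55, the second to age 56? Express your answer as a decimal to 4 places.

p₁ = l(55)/l(53) = 87,711/88,921 = 0.986392; p₂ = l(56)/l(54) = 86,965/88,318 = 0.984680.
P(at least one) = 1 − (1−p₁)(1−p₂) = 1 − 0.013608 × 0.015320 = 0.999792.

0.9998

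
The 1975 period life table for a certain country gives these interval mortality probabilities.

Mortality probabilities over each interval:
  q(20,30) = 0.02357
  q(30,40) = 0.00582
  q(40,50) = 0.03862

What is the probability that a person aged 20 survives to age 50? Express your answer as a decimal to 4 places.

0.9333

The overall survival probability is (1 − 0.02357) × (1 − 0.00582) × (1 − 0.03862).
= 0.97643 × 0.99418 × 0.96138 = 0.933257.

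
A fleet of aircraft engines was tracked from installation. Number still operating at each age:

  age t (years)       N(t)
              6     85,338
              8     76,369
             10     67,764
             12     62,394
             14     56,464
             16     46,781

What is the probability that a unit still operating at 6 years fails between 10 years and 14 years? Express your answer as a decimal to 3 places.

This is the probability of reaching 10 but not 14, conditional on being operational at 6: (N(10) − N(14)) / N(6).
= (67,764 − 56,464) / 85,338 = 11,300 / 85,338 = 0.132415.

0.132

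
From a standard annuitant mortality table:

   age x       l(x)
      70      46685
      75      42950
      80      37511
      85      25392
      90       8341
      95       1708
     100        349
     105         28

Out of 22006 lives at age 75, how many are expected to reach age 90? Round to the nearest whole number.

The relevant probability is 8341/42950 = 0.194203.
Expected number = 22006 × 0.194203 = 4274.

4274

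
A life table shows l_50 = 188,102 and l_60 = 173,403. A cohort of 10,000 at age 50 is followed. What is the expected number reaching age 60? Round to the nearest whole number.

9219

The relevant probability is 173,403/188,102 = 0.921856.
Expected number = 10,000 × 0.921856 = 9219.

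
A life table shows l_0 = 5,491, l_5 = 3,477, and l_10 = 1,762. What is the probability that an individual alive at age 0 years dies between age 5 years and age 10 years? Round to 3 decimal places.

0.312

This is the probability of reaching 5 but not 10, conditional on being alive at 0: (l_5 − l_10) / l_0.
= (3,477 − 1,762) / 5,491 = 1,715 / 5,491 = 0.312329.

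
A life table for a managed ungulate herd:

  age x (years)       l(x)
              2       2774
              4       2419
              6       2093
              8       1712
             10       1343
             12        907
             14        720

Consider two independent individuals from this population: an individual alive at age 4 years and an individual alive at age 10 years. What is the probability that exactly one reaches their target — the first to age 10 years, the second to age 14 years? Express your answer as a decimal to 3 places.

0.496

p₁ = l(10)/l(4) = 1343/2419 = 0.555188; p₂ = l(14)/l(10) = 720/1343 = 0.536113.
P(exactly one) = p₁(1−p₂) + (1−p₁)p₂ = 0.257544 + 0.238469 = 0.496014.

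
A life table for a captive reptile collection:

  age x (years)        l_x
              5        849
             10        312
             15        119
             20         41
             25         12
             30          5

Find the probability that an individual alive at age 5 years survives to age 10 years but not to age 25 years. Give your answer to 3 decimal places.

0.353

This is the probability of reaching 10 but not 25, conditional on being alive at 5: (l_10 − l_25) / l_5.
= (312 − 12) / 849 = 300 / 849 = 0.353357.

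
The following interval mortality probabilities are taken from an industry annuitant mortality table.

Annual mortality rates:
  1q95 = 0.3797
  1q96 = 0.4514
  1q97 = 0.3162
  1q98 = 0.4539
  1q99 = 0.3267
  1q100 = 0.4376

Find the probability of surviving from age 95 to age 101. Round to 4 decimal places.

Survival from 95 to 101 is the product of surviving each interval: (1 − 0.3797) × (1 − 0.4514) × (1 − 0.3162) × (1 − 0.4539) × (1 − 0.3267) × (1 − 0.4376).
= 0.6203 × 0.5486 × 0.6838 × 0.5461 × 0.6733 × 0.5624 = 0.048119.

0.0481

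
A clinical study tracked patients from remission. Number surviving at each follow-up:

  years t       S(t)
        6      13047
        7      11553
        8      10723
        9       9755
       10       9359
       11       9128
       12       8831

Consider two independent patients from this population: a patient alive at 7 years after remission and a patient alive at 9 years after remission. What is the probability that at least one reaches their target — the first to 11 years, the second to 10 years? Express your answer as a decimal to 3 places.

0.991

p₁ = S(11)/S(7) = 9128/11553 = 0.790098; p₂ = S(10)/S(9) = 9359/9755 = 0.959405.
P(at least one) = 1 − (1−p₁)(1−p₂) = 1 − 0.209902 × 0.040595 = 0.991479.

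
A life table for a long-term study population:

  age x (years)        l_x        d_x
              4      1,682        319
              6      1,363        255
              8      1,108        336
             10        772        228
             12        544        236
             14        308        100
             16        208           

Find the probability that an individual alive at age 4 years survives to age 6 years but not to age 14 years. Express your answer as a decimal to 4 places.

This is the probability of reaching 6 but not 14, conditional on being alive at 4: (l_6 − l_14) / l_4.
= (1,363 − 308) / 1,682 = 1,055 / 1,682 = 0.627229.

0.6272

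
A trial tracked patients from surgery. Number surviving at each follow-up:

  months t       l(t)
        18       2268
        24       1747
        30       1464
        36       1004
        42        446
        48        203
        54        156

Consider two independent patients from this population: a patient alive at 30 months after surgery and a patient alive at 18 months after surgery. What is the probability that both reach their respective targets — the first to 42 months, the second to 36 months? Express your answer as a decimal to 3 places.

p₁ = l(42)/l(30) = 446/1464 = 0.304645; p₂ = l(36)/l(18) = 1004/2268 = 0.442681.
P(both) = p₁ × p₂ = 0.304645 × 0.442681 = 0.134861.

0.135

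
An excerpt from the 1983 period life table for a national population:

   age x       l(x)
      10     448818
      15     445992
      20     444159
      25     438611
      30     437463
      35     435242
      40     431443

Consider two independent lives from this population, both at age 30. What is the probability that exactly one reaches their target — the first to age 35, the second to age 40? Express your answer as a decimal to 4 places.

0.0187

p₁ = l(35)/l(30) = 435242/437463 = 0.994923; p₂ = l(40)/l(30) = 431443/437463 = 0.986239.
P(exactly one) = p₁(1−p₂) + (1−p₁)p₂ = 0.013691 + 0.005007 = 0.018698.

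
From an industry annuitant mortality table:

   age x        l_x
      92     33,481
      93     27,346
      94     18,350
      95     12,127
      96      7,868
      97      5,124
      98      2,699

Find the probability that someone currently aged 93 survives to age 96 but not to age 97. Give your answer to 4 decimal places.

This is the probability of reaching 96 but not 97, conditional on being alive at 93: (l_96 − l_97) / l_93.
= (7,868 − 5,124) / 27,346 = 2,744 / 27,346 = 0.100344.

0.1003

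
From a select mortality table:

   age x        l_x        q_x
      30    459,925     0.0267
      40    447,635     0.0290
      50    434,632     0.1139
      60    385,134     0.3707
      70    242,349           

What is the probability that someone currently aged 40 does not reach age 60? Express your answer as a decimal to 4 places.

0.1396

P(die before 60 | alive at 40) = 1 − l_60/l_40 = 1 − 385,134/447,635 = (62,501)/447,635 = 0.139625.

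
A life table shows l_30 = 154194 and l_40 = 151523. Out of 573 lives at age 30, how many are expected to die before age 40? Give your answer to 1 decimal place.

The relevant probability is 1 − 151523/154194 = 0.017322.
Expected number = 573 × 0.017322 = 9.9.

9.9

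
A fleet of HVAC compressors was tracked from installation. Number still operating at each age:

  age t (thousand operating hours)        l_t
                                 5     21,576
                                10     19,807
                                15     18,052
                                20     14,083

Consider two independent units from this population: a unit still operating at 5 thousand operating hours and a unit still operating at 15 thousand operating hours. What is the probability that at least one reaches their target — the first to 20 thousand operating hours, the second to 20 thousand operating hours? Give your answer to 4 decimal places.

p₁ = l_20/l_5 = 14,083/21,576 = 0.652716; p₂ = l_20/l_15 = 14,083/18,052 = 0.780135.
P(at least one) = 1 − (1−p₁)(1−p₂) = 1 − 0.347284 × 0.219865 = 0.923644.

0.9236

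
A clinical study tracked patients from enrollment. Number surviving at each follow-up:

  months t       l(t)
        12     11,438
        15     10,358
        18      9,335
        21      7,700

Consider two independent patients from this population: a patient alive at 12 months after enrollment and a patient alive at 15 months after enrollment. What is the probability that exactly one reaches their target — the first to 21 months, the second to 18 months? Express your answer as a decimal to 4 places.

p₁ = l(21)/l(12) = 7,700/11,438 = 0.673195; p₂ = l(18)/l(15) = 9,335/10,358 = 0.901236.
P(exactly one) = p₁(1−p₂) + (1−p₁)p₂ = 0.066487 + 0.294528 = 0.361016.

0.3610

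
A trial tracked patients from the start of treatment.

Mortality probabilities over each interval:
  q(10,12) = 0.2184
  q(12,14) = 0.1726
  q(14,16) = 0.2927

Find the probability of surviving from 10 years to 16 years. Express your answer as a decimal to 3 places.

Survival from 10 to 16 is the product of surviving each interval: (1 − 0.2184) × (1 − 0.1726) × (1 − 0.2927).
= 0.7816 × 0.8274 × 0.7073 = 0.457408.

0.457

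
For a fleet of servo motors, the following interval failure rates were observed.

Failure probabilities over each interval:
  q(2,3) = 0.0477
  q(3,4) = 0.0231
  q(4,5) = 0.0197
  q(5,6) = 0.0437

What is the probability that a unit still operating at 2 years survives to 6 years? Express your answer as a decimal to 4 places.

P(survive 2→6) = (1 − 0.0477) × (1 − 0.0231) × (1 − 0.0197) × (1 − 0.0437).
= 0.9523 × 0.9769 × 0.9803 × 0.9563 = 0.872122.

0.8721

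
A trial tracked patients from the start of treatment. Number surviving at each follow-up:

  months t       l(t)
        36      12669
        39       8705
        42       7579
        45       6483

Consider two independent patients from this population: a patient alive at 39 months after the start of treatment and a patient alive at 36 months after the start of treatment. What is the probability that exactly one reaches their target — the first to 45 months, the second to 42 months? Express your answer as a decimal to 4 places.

0.4519

p₁ = l(45)/l(39) = 6483/8705 = 0.744744; p₂ = l(42)/l(36) = 7579/12669 = 0.598232.
P(exactly one) = p₁(1−p₂) + (1−p₁)p₂ = 0.299214 + 0.152702 = 0.451917.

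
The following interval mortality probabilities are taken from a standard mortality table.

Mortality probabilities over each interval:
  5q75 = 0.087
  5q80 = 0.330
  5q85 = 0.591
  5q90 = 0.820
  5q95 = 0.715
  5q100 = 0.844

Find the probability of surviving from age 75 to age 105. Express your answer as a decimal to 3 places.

0.002

30p75 = (1 − 0.087) × (1 − 0.330) × (1 − 0.591) × (1 − 0.820) × (1 − 0.715) × (1 − 0.844).
= 0.913 × 0.670 × 0.409 × 0.180 × 0.285 × 0.156 = 0.002002.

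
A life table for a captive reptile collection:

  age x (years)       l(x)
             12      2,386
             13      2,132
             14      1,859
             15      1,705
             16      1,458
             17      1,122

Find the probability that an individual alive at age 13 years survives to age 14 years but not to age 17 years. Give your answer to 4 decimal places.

0.3457

This is the probability of reaching 14 but not 17, conditional on being alive at 13: (l(14) − l(17)) / l(13).
= (1,859 − 1,122) / 2,132 = 737 / 2,132 = 0.345685.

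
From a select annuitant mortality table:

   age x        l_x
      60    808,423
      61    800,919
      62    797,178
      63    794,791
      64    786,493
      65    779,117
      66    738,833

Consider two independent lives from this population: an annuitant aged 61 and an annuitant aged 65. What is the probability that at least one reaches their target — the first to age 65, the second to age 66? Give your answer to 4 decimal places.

0.9986

p₁ = l_65/l_61 = 779,117/800,919 = 0.972779; p₂ = l_66/l_65 = 738,833/779,117 = 0.948295.
P(at least one) = 1 − (1−p₁)(1−p₂) = 1 − 0.027221 × 0.051705 = 0.998593.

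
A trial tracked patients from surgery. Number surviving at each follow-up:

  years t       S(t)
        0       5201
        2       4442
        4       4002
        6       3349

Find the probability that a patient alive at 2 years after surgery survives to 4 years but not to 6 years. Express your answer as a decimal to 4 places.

This is the probability of reaching 4 but not 6, conditional on being alive at 2: (S(4) − S(6)) / S(2).
= (4002 − 3349) / 4442 = 653 / 4442 = 0.147006.

0.1470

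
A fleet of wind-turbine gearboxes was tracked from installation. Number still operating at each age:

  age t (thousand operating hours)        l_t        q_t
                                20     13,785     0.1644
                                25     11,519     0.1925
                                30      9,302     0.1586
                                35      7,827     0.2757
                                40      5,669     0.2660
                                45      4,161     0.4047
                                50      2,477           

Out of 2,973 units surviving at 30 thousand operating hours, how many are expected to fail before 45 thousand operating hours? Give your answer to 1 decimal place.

1643.1

The relevant probability is 1 − 4,161/9,302 = 0.552677.
Expected number = 2,973 × 0.552677 = 1643.1.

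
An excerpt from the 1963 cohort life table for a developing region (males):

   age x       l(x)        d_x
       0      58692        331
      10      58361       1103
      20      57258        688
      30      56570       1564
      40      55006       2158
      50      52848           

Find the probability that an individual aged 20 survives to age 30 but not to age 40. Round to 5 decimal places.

0.02731

This is the probability of reaching 30 but not 40, conditional on being alive at 20: (l(30) − l(40)) / l(20).
= (56570 − 55006) / 57258 = 1564 / 57258 = 0.027315.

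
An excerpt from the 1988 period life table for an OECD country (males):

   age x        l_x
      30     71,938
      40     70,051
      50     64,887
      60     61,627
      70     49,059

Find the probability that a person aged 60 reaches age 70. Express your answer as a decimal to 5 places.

0.79606

We want 10p60 = l_70/l_60.
The conditional survival probability is l_70/l_60 = 49,059/61,627 = 0.796063.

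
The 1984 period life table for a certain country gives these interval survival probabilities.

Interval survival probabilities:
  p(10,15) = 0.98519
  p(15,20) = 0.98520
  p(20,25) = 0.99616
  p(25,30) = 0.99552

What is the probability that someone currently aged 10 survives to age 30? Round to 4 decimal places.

0.9626

Chaining the interval survival probabilities: 0.98519 × 0.98520 × 0.99616 × 0.99552.
= 0.962550.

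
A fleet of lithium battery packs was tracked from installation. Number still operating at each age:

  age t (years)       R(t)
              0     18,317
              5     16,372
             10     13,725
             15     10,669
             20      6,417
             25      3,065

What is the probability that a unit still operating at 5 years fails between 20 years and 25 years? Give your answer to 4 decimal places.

0.2047

This is the probability of reaching 20 but not 25, conditional on being operational at 5: (R(20) − R(25)) / R(5).
= (6,417 − 3,065) / 16,372 = 3,352 / 16,372 = 0.204740.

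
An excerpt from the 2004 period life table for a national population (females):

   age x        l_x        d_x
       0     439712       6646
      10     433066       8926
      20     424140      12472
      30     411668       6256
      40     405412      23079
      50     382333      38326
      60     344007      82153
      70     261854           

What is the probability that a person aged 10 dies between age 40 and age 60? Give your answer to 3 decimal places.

0.142

We want 30|20q10 = (l_40 − l_60)/l_10.
This is the probability of reaching 40 but not 60, conditional on being alive at 10: (l_40 − l_60) / l_10.
= (405412 − 344007) / 433066 = 61405 / 433066 = 0.141791.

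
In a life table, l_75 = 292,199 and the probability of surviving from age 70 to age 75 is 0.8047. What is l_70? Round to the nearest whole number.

363115

l_70 = l_75 / p = 292,199 / 0.8047 = 363115.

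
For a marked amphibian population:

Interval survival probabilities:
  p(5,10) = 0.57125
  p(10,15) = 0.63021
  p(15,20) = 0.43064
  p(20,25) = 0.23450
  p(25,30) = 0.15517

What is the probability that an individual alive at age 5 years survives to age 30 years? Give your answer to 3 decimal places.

0.006

P(survive 5→30) = 0.57125 × 0.63021 × 0.43064 × 0.23450 × 0.15517.
= 0.005641.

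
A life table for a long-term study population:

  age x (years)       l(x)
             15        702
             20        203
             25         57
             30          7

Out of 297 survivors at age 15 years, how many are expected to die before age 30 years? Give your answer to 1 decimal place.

294.0

The relevant probability is 1 − 7/702 = 0.990028.
Expected number = 297 × 0.990028 = 294.0.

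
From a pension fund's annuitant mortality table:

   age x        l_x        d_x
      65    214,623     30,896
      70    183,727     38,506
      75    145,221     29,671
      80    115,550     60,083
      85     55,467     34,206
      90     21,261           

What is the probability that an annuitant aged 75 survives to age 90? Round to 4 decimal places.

0.1464

We want 15p75 = l_90/l_75.
The conditional survival probability is l_90/l_75 = 21,261/145,221 = 0.146404.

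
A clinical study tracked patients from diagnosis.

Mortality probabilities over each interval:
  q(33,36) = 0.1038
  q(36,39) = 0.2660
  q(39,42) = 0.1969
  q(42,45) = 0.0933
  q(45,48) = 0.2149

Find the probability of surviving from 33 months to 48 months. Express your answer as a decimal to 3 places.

P(survive 33→48) = (1 − 0.1038) × (1 − 0.2660) × (1 − 0.1969) × (1 − 0.0933) × (1 − 0.2149).
= 0.8962 × 0.7340 × 0.8031 × 0.9067 × 0.7851 = 0.376062.

0.376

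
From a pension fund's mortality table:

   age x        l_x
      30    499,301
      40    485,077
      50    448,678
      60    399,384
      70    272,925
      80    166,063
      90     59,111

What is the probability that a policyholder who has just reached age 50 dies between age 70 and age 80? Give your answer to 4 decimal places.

0.2382

We want 20|10q50 = (l_70 − l_80)/l_50.
This is the probability of reaching 70 but not 80, conditional on being alive at 50: (l_70 − l_80) / l_50.
= (272,925 − 166,063) / 448,678 = 106,862 / 448,678 = 0.238171.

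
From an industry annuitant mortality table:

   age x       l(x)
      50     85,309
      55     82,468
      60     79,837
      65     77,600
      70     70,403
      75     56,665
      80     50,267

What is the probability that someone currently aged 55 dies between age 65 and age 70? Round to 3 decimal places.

This is the probability of reaching 65 but not 70, conditional on being alive at 55: (l(65) − l(70)) / l(55).
= (77,600 − 70,403) / 82,468 = 7,197 / 82,468 = 0.087270.

0.087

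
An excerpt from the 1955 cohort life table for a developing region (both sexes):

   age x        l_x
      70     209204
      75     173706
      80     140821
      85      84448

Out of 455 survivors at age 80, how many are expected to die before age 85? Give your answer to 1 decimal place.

182.1

The relevant probability is 1 − 84448/140821 = 0.400317.
Expected number = 455 × 0.400317 = 182.1.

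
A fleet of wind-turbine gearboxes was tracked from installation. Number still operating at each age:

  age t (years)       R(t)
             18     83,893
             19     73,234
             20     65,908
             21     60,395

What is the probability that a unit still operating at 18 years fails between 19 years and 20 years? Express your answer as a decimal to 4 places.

This is the probability of reaching 19 but not 20, conditional on being operational at 18: (R(19) − R(20)) / R(18).
= (73,234 − 65,908) / 83,893 = 7,326 / 83,893 = 0.087326.

0.0873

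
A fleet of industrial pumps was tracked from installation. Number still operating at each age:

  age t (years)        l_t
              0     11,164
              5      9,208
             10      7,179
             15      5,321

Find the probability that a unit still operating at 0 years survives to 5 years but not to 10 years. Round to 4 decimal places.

0.1817

This is the probability of reaching 5 but not 10, conditional on being operational at 0: (l_5 − l_10) / l_0.
= (9,208 − 7,179) / 11,164 = 2,029 / 11,164 = 0.181745.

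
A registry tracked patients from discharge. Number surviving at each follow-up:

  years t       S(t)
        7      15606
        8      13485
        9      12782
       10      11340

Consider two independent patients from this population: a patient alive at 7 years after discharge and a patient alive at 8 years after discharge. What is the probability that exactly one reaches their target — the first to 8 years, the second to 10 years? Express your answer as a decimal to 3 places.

p₁ = S(8)/S(7) = 13485/15606 = 0.864091; p₂ = S(10)/S(8) = 11340/13485 = 0.840934.
P(exactly one) = p₁(1−p₂) + (1−p₁)p₂ = 0.137447 + 0.114290 = 0.251738.

0.252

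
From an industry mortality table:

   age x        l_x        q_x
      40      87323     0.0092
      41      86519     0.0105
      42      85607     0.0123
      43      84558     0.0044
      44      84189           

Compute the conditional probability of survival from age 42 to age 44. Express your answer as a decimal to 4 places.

0.9834

The conditional survival probability is l_44/l_42 = 84189/85607 = 0.983436.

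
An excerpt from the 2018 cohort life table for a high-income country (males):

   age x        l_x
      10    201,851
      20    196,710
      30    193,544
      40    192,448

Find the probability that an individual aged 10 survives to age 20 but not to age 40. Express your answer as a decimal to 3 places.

We want 10|20q10 = (l_20 − l_40)/l_10.
This is the probability of reaching 20 but not 40, conditional on being alive at 10: (l_20 − l_40) / l_10.
= (196,710 − 192,448) / 201,851 = 4,262 / 201,851 = 0.021115.

0.021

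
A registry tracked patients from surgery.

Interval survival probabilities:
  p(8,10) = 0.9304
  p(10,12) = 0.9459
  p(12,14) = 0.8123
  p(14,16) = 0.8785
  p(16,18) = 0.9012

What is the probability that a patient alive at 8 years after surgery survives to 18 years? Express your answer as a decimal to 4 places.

0.5660

The overall survival probability is 0.9304 × 0.9459 × 0.8123 × 0.8785 × 0.9012.
= 0.565971.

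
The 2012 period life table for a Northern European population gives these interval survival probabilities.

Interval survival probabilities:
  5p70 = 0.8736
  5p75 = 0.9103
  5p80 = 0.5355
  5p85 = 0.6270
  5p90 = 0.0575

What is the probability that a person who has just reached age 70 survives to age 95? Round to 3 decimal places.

Survival from 70 to 95 is the product of surviving each interval: 0.8736 × 0.9103 × 0.5355 × 0.6270 × 0.0575.
= 0.015353.

0.015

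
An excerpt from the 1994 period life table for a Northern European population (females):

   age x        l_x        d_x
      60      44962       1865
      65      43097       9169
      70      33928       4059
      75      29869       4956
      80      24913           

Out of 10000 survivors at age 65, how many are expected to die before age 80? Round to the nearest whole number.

4219

The relevant probability is 1 − 24913/43097 = 0.421932.
Expected number = 10000 × 0.421932 = 4219.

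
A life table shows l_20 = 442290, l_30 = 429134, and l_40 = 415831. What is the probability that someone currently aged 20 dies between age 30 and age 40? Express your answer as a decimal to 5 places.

0.03008

We want 10|10q20 = (l_30 − l_40)/l_20.
This is the probability of reaching 30 but not 40, conditional on being alive at 20: (l_30 − l_40) / l_20.
= (429134 − 415831) / 442290 = 13303 / 442290 = 0.030078.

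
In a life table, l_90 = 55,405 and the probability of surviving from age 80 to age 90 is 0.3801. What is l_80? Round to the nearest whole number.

l_80 = l_90 / p = 55,405 / 0.3801 = 145764.

145764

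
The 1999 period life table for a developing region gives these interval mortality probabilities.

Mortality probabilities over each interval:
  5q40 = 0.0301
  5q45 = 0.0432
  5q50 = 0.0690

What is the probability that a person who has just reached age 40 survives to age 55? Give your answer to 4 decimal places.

Chaining the interval survival probabilities: (1 − 0.0301) × (1 − 0.0432) × (1 − 0.0690).
= 0.9699 × 0.9568 × 0.9310 = 0.863968.

0.8640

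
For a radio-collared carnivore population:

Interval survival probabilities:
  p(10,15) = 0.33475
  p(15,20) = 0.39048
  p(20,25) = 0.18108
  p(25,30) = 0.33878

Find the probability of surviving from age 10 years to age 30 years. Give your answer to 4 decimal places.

Survival from 10 to 30 is the product of surviving each interval: 0.33475 × 0.39048 × 0.18108 × 0.33878.
= 0.008019.

0.0080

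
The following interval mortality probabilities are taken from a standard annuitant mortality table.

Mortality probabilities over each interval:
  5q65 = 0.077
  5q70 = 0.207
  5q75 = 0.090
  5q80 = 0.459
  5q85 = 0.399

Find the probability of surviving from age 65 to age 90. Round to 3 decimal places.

0.217

Chaining the interval survival probabilities: (1 − 0.077) × (1 − 0.207) × (1 − 0.090) × (1 − 0.459) × (1 − 0.399).
= 0.923 × 0.793 × 0.910 × 0.541 × 0.601 = 0.216565.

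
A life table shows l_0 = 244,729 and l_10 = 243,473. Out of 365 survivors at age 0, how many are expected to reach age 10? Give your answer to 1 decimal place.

The relevant probability is 243,473/244,729 = 0.994868.
Expected number = 365 × 0.994868 = 363.1.

363.1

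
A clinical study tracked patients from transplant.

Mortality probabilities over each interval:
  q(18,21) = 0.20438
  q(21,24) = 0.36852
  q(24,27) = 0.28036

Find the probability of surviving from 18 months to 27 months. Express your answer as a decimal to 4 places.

0.3616

The overall survival probability is (1 − 0.20438) × (1 − 0.36852) × (1 − 0.28036).
= 0.79562 × 0.63148 × 0.71964 = 0.361560.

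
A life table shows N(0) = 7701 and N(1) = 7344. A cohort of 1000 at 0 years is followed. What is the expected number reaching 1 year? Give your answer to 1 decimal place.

953.6

The relevant probability is 7344/7701 = 0.953642.
Expected number = 1000 × 0.953642 = 953.6.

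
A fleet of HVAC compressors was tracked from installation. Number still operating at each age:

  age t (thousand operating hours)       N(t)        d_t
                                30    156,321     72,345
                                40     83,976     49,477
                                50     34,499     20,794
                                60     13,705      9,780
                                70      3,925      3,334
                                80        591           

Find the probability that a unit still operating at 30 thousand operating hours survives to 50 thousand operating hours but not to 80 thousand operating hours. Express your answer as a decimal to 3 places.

This is the probability of reaching 50 but not 80, conditional on being operational at 30: (N(50) − N(80)) / N(30).
= (34,499 − 591) / 156,321 = 33,908 / 156,321 = 0.216913.

0.217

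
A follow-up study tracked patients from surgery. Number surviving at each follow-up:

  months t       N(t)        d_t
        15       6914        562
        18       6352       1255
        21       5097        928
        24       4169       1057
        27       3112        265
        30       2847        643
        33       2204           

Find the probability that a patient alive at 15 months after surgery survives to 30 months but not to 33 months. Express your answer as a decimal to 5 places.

This is the probability of reaching 30 but not 33, conditional on being alive at 15: (N(30) − N(33)) / N(15).
= (2847 − 2204) / 6914 = 643 / 6914 = 0.093000.

0.09300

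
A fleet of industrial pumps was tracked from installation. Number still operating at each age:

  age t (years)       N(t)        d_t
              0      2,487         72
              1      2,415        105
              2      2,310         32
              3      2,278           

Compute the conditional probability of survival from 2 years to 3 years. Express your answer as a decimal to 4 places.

The conditional survival probability is N(3)/N(2) = 2,278/2,310 = 0.986147.

0.9861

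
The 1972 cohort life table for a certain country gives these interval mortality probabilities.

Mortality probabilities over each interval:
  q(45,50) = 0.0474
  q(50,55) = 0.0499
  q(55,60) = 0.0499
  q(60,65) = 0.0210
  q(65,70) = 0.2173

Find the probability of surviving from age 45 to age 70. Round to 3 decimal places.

0.659

Survival from 45 to 70 is the product of surviving each interval: (1 − 0.0474) × (1 − 0.0499) × (1 − 0.0499) × (1 − 0.0210) × (1 − 0.2173).
= 0.9526 × 0.9501 × 0.9501 × 0.9790 × 0.7827 = 0.658912.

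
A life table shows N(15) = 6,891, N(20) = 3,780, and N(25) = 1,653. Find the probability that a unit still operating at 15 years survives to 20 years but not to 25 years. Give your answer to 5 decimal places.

This is the probability of reaching 20 but not 25, conditional on being operational at 15: (N(20) − N(25)) / N(15).
= (3,780 − 1,653) / 6,891 = 2,127 / 6,891 = 0.308663.

0.30866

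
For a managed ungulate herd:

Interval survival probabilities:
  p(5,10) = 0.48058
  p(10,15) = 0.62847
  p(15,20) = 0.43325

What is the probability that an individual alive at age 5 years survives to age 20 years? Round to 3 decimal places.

0.131

Chaining the interval survival probabilities: 0.48058 × 0.62847 × 0.43325.
= 0.130855.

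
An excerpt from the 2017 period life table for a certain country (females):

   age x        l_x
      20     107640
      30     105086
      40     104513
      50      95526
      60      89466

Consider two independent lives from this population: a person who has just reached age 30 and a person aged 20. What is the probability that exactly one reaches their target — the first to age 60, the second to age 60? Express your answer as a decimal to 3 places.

p₁ = l_60/l_30 = 89466/105086 = 0.851360; p₂ = l_60/l_20 = 89466/107640 = 0.831159.
P(exactly one) = p₁(1−p₂) + (1−p₁)p₂ = 0.143744 + 0.123543 = 0.267288.

0.267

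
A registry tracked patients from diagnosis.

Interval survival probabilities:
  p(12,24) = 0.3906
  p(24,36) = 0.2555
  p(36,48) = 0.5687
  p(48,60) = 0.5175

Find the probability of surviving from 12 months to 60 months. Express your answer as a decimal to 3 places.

Chaining the interval survival probabilities: 0.3906 × 0.2555 × 0.5687 × 0.5175.
= 0.029371.

0.029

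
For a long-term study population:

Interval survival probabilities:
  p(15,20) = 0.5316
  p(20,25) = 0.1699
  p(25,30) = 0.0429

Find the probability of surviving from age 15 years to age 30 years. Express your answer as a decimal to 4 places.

The overall survival probability is 0.5316 × 0.1699 × 0.0429.
= 0.003875.

0.0039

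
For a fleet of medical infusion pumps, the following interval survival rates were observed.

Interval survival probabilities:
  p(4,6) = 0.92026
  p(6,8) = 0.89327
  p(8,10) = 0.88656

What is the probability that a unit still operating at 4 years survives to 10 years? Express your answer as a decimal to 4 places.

P(survive 4→10) = 0.92026 × 0.89327 × 0.88656.
= 0.728788.

0.7288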